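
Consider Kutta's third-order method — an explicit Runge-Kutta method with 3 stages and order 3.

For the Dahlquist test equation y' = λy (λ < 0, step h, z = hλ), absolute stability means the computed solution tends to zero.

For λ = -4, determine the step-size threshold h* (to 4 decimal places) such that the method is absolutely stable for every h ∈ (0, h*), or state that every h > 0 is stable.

Set f=λy, z=hλ:
  order 3, 3-stage ⇒ R(z)=1+z+z^2/2+z^3/6
  (e.g. R(-0.64)=0.52111, |R|=0.52111)

Need |R(x)|<1, x<0.
x=-0.64: |R|=0.5211
|R(-2.22)|=0.5793 |R(-0.86)|=0.4038 |R(-0.51)|=0.5979
Bisect:
  x_lo=-3.1479 |R|=2.3923  x_hi=-0.2324 |R|=0.7925
  mid=-1.69014 |R|=0.06652 →hi
  mid=-2.41904 |R|=0.85243 →hi
  mid=-2.78349 |R|=1.50390 →lo
  mid=-2.60126 |R|=1.15158 →lo
  mid=-2.51015 |R|=0.99574 →hi
  mid=-2.55571 |R|=1.07204 →lo
  mid=-2.53293 |R|=1.03349 →lo
  mid=-2.52154 |R|=1.01452 →lo
  mid=-2.51584 |R|=1.00510 →lo
  mid=-2.51300 |R|=1.00041 →lo
  ...
  [-2.51282,-2.51264] ⇒ x*=-2.5127
So |R|<1 on (-2.5127, 0).

(-2.5127,0); λ=-4 ⇒ h* = 0.6282.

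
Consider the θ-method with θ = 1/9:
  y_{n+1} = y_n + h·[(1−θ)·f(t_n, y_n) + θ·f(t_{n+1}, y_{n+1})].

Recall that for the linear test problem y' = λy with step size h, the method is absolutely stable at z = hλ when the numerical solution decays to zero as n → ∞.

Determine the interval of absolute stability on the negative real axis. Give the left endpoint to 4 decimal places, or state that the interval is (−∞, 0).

(-2.5714, 0).

Test eqn y'=λy, z=hλ:
  y_{n+1} = y_n + z·[8/9·y_n + 1/9·y_{n+1}] ⇒ (1 − 1/9z)y_{n+1} = (1 + 8/9z)y_n
  R(z) = (1 + 8/9z)/(1 − 1/9z).

Need |R(x)|<1, x<0.
x=-1.46: |R|=0.2562
R=−1: 1+8/9x = −1+1/9x ⇒ -7/9x=2 ⇒ x=2/(-7/9)=-2.5714
Confirm numerically:
  x=-1.984: |R|=0.62564 <1
  x=-1.538: |R|=0.31353 <1
  x=-1.114: |R|=0.00870 <1
  x=-2.937: |R|=1.21438 >1
  x=-2.627: |R|=1.03346 >1
So |R|<1 on (-2.5714, 0).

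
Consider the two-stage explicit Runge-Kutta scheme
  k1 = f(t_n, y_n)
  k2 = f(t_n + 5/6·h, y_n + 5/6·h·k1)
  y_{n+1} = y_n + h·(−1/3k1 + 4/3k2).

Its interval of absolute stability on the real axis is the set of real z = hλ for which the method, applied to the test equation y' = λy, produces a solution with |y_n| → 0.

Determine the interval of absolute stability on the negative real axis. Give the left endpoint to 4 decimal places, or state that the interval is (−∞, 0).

(-0.9000, 0).

With y'=λy (z=hλ):
  k1=λy_n ⇒ h·k1=z·y_n;  k2=λ(1+5/6z)y_n ⇒ h·k2=z(1+5/6z)y_n
  y_{n+1}/y_n = 1 − 1/3z + 4/3z(1+5/6z) = 1 + z + 10/9z²
  R(z) = 1 + z + 10/9z².

Boundary: |R(x)|=1, x<0.
x=-0.77: |R|=0.8888
R=1: x+10/9x²=0 ⇒ x=−9/10=-0.9000; min R=1−1/(4·10/9)=0.7750>−1
Confirm numerically:
  x=-0.724: |R|=0.85842 <1
  x=-0.716: |R|=0.85362 <1
  x=-0.590: |R|=0.79678 <1
  x=-0.463: |R|=0.77519 <1
  x=-1.119: |R|=1.27229 >1
  x=-1.061: |R|=1.18980 >1
So |R|<1 on (-0.9000, 0).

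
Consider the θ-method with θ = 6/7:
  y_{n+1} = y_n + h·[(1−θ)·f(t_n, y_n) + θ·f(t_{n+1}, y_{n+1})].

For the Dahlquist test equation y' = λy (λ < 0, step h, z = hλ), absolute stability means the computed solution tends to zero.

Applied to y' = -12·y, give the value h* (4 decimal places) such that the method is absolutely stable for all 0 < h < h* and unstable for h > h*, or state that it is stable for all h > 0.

unbounded; (−∞, 0). Any h>0 works for λ=-12.

Test eqn y'=λy, z=hλ:
  y_{n+1} = y_n + z·[1/7·y_n + 6/7·y_{n+1}] ⇒ (1 − 6/7z)y_{n+1} = (1 + 1/7z)y_n
  R(z) = (1 + 1/7z)/(1 − 6/7z).

Find x<0 with |R(x)|<1.
x=-0.3: |R|=0.7614
x=-2: |R|=0.2632
x=-10: |R|=0.0448
x=-100: |R|=0.1532
θ=6/7≥1/2 ⇒ |1+1/7x|<|1−6/7x| ∀x<0 ⇒ interval (−∞,0).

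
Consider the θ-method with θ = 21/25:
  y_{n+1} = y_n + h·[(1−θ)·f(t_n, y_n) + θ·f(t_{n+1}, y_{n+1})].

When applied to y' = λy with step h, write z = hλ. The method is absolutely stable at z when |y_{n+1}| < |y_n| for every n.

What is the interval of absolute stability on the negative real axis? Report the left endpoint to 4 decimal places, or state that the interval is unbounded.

interval (−∞, 0).

Set f=λy, z=hλ:
  y_{n+1} = y_n + z·[4/25·y_n + 21/25·y_{n+1}] ⇒ (1 − 21/25z)y_{n+1} = (1 + 4/25z)y_n
  R(z) = (1 + 4/25z)/(1 − 21/25z).

Boundary: |R(x)|=1, x<0.
x=-1.37: |R|=0.3630
x=-2: |R|=0.2537
x=-10: |R|=0.0638
x=-100: |R|=0.1765
θ=21/25≥1/2 ⇒ |1+4/25x|<|1−21/25x| ∀x<0 ⇒ interval (−∞,0).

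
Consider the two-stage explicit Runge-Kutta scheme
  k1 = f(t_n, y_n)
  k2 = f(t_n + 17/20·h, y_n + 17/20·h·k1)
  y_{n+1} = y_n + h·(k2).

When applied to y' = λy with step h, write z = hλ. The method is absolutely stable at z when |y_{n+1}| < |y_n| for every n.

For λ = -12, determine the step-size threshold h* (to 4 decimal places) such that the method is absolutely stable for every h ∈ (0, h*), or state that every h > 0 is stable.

Test eqn y'=λy, z=hλ:
  k1=λy_n ⇒ h·k1=z·y_n;  k2=λ(1+17/20z)y_n ⇒ h·k2=z(1+17/20z)y_n
  y_{n+1}/y_n = 1 + z(1+17/20z) = 1 + z + 17/20z²
  R(z) = 1 + z + 17/20z².

Find x<0 with |R(x)|<1.
x=-1.05: |R|=0.8871
R=1: x+17/20x²=0 ⇒ x=−20/17=-1.1765; min R=1−1/(4·17/20)=0.7059>−1
Confirm numerically:
  x=-0.812: |R|=0.74844 <1
  x=-0.621: |R|=0.70679 <1
  x=-0.487: |R|=0.71459 <1
  x=-1.657: |R|=1.67680 >1
  x=-1.471: |R|=1.36826 >1
  x=-1.230: |R|=1.05596 >1
Interval (-1.1765, 0).

(-1.1765,0); λ=-12 ⇒ h* = (20/17)/12 = 0.0980.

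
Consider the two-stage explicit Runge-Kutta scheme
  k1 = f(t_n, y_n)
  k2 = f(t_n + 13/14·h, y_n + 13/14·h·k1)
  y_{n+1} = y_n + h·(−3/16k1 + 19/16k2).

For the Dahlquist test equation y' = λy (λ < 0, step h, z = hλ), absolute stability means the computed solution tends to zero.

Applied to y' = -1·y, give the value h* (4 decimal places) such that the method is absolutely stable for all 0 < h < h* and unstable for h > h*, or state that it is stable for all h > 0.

(-0.9069,0); λ=-1 ⇒ h* = (224/247)/1 = 0.9069.

With y'=λy (z=hλ):
  k1=λy_n ⇒ h·k1=z·y_n;  k2=λ(1+13/14z)y_n ⇒ h·k2=z(1+13/14z)y_n
  y_{n+1}/y_n = 1 − 3/16z + 19/16z(1+13/14z) = 1 + z + 247/224z²
  Hence R(z) = 1 + z + 247/224z².

Solve |R(x)|<1 on ℝ⁻.
x=-0.7: |R|=0.8403
R=1: x+247/224x²=0 ⇒ x=−224/247=-0.9069; min R=1−1/(4·247/224)=0.7733>−1
Confirm numerically:
  x=-0.844: |R|=0.94148 <1
  x=-0.752: |R|=0.87157 <1
  x=-0.523: |R|=0.77861 <1
  x=-1.372: |R|=1.70366 >1
  x=-1.130: |R|=1.27801 >1
  x=-1.100: |R|=1.23424 >1
So |R|<1 on (-0.9069, 0).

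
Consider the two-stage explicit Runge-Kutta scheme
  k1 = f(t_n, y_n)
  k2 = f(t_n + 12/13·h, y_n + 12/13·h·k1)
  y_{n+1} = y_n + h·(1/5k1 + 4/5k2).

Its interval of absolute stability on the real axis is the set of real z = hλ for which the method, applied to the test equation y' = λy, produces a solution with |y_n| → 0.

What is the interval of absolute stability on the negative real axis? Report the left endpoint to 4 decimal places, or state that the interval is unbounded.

z∈(-1.3542,0).

Set f=λy, z=hλ:
  k1=λy_n ⇒ h·k1=z·y_n;  k2=λ(1+12/13z)y_n ⇒ h·k2=z(1+12/13z)y_n
  y_{n+1}/y_n = 1 + 1/5z + 4/5z(1+12/13z) = 1 + z + 48/65z²
  Hence R(z) = 1 + z + 48/65z².

Need |R(x)|<1, x<0.
x=-0.81: |R|=0.6745
R=1: x+48/65x²=0 ⇒ x=−65/48=-1.3542; min R=1−1/(4·48/65)=0.6615>−1
Confirm numerically:
  x=-1.172: |R|=0.84234 <1
  x=-0.970: |R|=0.72482 <1
  x=-0.568: |R|=0.67025 <1
  x=-1.909: |R|=1.78216 >1
  x=-1.658: |R|=1.37200 >1
  x=-1.503: |R|=1.16519 >1
So |R|<1 on (-1.3542, 0).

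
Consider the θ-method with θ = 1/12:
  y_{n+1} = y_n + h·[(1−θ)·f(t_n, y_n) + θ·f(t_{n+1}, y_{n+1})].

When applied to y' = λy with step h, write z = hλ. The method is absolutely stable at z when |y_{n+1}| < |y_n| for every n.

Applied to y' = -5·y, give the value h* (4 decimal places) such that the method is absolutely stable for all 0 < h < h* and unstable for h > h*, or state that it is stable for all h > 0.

(-2.4000,0); λ=-5 ⇒ h* = (12/5)/5 = 0.4800.

With y'=λy (z=hλ):
  y_{n+1} = y_n + z·[11/12·y_n + 1/12·y_{n+1}] ⇒ (1 − 1/12z)y_{n+1} = (1 + 11/12z)y_n
  Hence R(z) = (1 + 11/12z)/(1 − 1/12z).

Boundary: |R(x)|=1, x<0.
x=-0.42: |R|=0.5942
R=−1: 1+11/12x = −1+1/12x ⇒ -5/6x=2 ⇒ x=2/(-5/6)=-2.4000
Confirm numerically:
  x=-2.297: |R|=0.92796 <1
  x=-1.894: |R|=0.63581 <1
  x=-1.612: |R|=0.42110 <1
  x=-1.481: |R|=0.31830 <1
  x=-2.984: |R|=1.38975 >1
  x=-2.545: |R|=1.09969 >1
Stable set (-2.4000, 0).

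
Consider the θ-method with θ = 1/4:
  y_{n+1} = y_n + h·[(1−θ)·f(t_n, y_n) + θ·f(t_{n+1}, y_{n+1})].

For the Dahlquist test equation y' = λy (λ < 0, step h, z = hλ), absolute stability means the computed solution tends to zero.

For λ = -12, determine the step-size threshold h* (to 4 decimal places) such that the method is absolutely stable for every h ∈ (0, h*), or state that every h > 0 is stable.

(-4.0000,0); λ=-12 ⇒ h* = (4)/12 = 0.3333.

Test eqn y'=λy, z=hλ:
  y_{n+1} = y_n + z·[3/4·y_n + 1/4·y_{n+1}] ⇒ (1 − 1/4z)y_{n+1} = (1 + 3/4z)y_n
  R(z) = (1 + 3/4z)/(1 − 1/4z).

Solve |R(x)|<1 on ℝ⁻.
x=-1.59: |R|=0.1377
R=−1: 1+3/4x = −1+1/4x ⇒ -1/2x=2 ⇒ x=2/(-1/2)=-4.0000
Confirm numerically:
  x=-3.667: |R|=0.91313 <1
  x=-3.551: |R|=0.88108 <1
  x=-3.112: |R|=0.75028 <1
  x=-2.805: |R|=0.64879 <1
  x=-4.394: |R|=1.09388 >1
  x=-4.087: |R|=1.02152 >1
Interval (-4.0000, 0).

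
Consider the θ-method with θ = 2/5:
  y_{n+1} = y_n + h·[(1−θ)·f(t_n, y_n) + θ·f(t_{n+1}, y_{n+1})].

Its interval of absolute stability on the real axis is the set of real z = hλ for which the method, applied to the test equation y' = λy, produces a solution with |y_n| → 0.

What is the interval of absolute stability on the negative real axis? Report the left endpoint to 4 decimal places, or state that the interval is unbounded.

z∈(-10.0000,0).

With y'=λy (z=hλ):
  y_{n+1} = y_n + z·[3/5·y_n + 2/5·y_{n+1}] ⇒ (1 − 2/5z)y_{n+1} = (1 + 3/5z)y_n
  R(z) = (1 + 3/5z)/(1 − 2/5z).

Find x<0 with |R(x)|<1.
x=-1.67: |R|=0.0012
R=−1: 1+3/5x = −1+2/5x ⇒ -1/5x=2 ⇒ x=2/(-1/5)=-10.0000
Confirm numerically:
  x=-9.700: |R|=0.98770 <1
  x=-7.520: |R|=0.87625 <1
  x=-4.552: |R|=0.61373 <1
  x=-10.487: |R|=1.01875 >1
  x=-10.108: |R|=1.00428 >1
Interval (-10.0000, 0).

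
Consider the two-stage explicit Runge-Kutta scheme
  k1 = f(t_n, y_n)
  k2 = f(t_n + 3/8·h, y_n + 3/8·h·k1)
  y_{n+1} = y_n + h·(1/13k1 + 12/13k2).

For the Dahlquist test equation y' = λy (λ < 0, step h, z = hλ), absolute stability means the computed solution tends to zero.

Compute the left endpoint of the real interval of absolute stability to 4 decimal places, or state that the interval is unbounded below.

Test eqn y'=λy, z=hλ:
  k1=λy_n ⇒ h·k1=z·y_n;  k2=λ(1+3/8z)y_n ⇒ h·k2=z(1+3/8z)y_n
  y_{n+1}/y_n = 1 + 1/13z + 12/13z(1+3/8z) = 1 + z + 9/26z²
  Hence R(z) = 1 + z + 9/26z².

Solve |R(x)|<1 on ℝ⁻.
x=-1.42: |R|=0.2780
R=1: x+9/26x²=0 ⇒ x=−26/9=-2.8889; min R=1−1/(4·9/26)=0.2778>−1
Confirm numerically:
  x=-2.656: |R|=0.78589 <1
  x=-1.789: |R|=0.31887 <1
  x=-1.411: |R|=0.27816 <1
  x=-3.075: |R|=1.19810 >1
  x=-2.929: |R|=1.04067 >1
Interval (-2.8889, 0).

left endpoint -2.8889.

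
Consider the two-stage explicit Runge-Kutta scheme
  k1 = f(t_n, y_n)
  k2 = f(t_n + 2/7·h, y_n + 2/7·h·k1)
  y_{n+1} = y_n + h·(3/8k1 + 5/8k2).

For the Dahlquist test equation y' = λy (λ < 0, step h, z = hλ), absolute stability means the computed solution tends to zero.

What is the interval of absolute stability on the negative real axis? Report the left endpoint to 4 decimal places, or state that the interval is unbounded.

With y'=λy (z=hλ):
  k1=λy_n ⇒ h·k1=z·y_n;  k2=λ(1+2/7z)y_n ⇒ h·k2=z(1+2/7z)y_n
  y_{n+1}/y_n = 1 + 3/8z + 5/8z(1+2/7z) = 1 + z + 5/28z²
  Hence R(z) = 1 + z + 5/28z².

Find x<0 with |R(x)|<1.
x=-0.64: |R|=0.4331
R=1: x+5/28x²=0 ⇒ x=−28/5=-5.6000; min R=1−1/(4·5/28)=-0.4000>−1
Confirm numerically:
  x=-5.413: |R|=0.81924 <1
  x=-4.967: |R|=0.43855 <1
  x=-4.682: |R|=0.23249 <1
  x=-3.584: |R|=0.29024 <1
  x=-6.072: |R|=1.51178 >1
  x=-5.995: |R|=1.42286 >1
  x=-5.778: |R|=1.18366 >1
So |R|<1 on (-5.6000, 0).

z∈(-5.6000,0).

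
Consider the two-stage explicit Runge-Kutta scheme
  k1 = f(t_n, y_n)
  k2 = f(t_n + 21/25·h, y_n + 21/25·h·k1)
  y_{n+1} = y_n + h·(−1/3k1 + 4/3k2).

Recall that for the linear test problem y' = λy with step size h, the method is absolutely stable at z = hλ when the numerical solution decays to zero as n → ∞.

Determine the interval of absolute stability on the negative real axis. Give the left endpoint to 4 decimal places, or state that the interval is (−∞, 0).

Test eqn y'=λy, z=hλ:
  k1=λy_n ⇒ h·k1=z·y_n;  k2=λ(1+21/25z)y_n ⇒ h·k2=z(1+21/25z)y_n
  y_{n+1}/y_n = 1 − 1/3z + 4/3z(1+21/25z) = 1 + z + 28/25z²
  Hence R(z) = 1 + z + 28/25z².

Find x<0 with |R(x)|<1.
x=-0.52: |R|=0.7828
R=1: x+28/25x²=0 ⇒ x=−25/28=-0.8929; min R=1−1/(4·28/25)=0.7768>−1
Confirm numerically:
  x=-0.767: |R|=0.89188 <1
  x=-0.756: |R|=0.88412 <1
  x=-0.725: |R|=0.86370 <1
  x=-1.418: |R|=1.83401 >1
  x=-1.049: |R|=1.18345 >1
  x=-1.033: |R|=1.16214 >1
So |R|<1 on (-0.8929, 0).

z∈(-0.8929,0).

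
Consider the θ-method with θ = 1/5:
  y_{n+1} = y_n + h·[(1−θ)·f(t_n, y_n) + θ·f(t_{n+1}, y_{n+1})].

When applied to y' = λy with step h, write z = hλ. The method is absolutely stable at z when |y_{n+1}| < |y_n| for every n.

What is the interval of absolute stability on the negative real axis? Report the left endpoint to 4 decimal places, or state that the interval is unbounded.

(-3.3333, 0).

Test eqn y'=λy, z=hλ:
  y_{n+1} = y_n + z·[4/5·y_n + 1/5·y_{n+1}] ⇒ (1 − 1/5z)y_{n+1} = (1 + 4/5z)y_n
  so R(z) = (1 + 4/5z)/(1 − 1/5z).

Need |R(x)|<1, x<0.
x=-1.24: |R|=0.0064
R=−1: 1+4/5x = −1+1/5x ⇒ -3/5x=2 ⇒ x=2/(-3/5)=-3.3333
Confirm numerically:
  x=-2.579: |R|=0.70141 <1
  x=-2.217: |R|=0.53596 <1
  x=-1.393: |R|=0.08947 <1
  x=-3.773: |R|=1.15035 >1
  x=-3.505: |R|=1.06055 >1
  x=-3.393: |R|=1.02133 >1
Stable set (-3.3333, 0).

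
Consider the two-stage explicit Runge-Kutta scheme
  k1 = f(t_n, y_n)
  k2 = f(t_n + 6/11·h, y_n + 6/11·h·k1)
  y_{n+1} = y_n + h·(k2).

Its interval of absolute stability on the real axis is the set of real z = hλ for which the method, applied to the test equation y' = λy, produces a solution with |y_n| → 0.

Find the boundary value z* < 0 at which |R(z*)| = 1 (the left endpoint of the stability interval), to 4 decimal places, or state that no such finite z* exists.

left endpoint -1.8333.

Set f=λy, z=hλ:
  k1=λy_n ⇒ h·k1=z·y_n;  k2=λ(1+6/11z)y_n ⇒ h·k2=z(1+6/11z)y_n
  y_{n+1}/y_n = 1 + z(1+6/11z) = 1 + z + 6/11z²
  R(z) = 1 + z + 6/11z².

Need |R(x)|<1, x<0.
x=-0.93: |R|=0.5418
R=1: x+6/11x²=0 ⇒ x=−11/6=-1.8333; min R=1−1/(4·6/11)=0.5417>−1
Confirm numerically:
  x=-1.362: |R|=0.64984 <1
  x=-1.196: |R|=0.58423 <1
  x=-0.954: |R|=0.54243 <1
  x=-2.410: |R|=1.75805 >1
  x=-2.324: |R|=1.62199 >1
  x=-1.872: |R|=1.03948 >1
So |R|<1 on (-1.8333, 0).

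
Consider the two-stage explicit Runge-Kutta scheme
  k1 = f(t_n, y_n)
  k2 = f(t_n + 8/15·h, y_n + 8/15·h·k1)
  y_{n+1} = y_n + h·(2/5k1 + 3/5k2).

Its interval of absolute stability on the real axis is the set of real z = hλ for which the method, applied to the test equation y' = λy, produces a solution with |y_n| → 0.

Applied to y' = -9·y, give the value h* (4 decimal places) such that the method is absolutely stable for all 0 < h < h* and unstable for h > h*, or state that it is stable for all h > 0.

(-3.1250,0); λ=-9 ⇒ h* = (25/8)/9 = 0.3472.

On y'=λy, z=hλ:
  k1=λy_n ⇒ h·k1=z·y_n;  k2=λ(1+8/15z)y_n ⇒ h·k2=z(1+8/15z)y_n
  y_{n+1}/y_n = 1 + 2/5z + 3/5z(1+8/15z) = 1 + z + 8/25z²
  so R(z) = 1 + z + 8/25z².

Boundary: |R(x)|=1, x<0.
x=-0.82: |R|=0.3952
R=1: x+8/25x²=0 ⇒ x=−25/8=-3.1250; min R=1−1/(4·8/25)=0.2188>−1
Confirm numerically:
  x=-2.999: |R|=0.87908 <1
  x=-2.765: |R|=0.68147 <1
  x=-1.407: |R|=0.22649 <1
  x=-3.604: |R|=1.55242 >1
  x=-3.212: |R|=1.08942 >1
  x=-3.177: |R|=1.05287 >1
Interval (-3.1250, 0).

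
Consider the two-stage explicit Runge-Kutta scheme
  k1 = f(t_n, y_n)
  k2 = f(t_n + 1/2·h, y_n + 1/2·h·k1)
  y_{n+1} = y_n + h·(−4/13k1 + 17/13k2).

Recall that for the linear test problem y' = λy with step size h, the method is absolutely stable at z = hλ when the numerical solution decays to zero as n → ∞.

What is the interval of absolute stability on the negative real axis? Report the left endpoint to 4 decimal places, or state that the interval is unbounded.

z∈(-1.5294,0).

Set f=λy, z=hλ:
  k1=λy_n ⇒ h·k1=z·y_n;  k2=λ(1+1/2z)y_n ⇒ h·k2=z(1+1/2z)y_n
  y_{n+1}/y_n = 1 − 4/13z + 17/13z(1+1/2z) = 1 + z + 17/26z²
  ⇒ R(z) = 1 + z + 17/26z².

Need |R(x)|<1, x<0.
x=-0.53: |R|=0.6537
R=1: x+17/26x²=0 ⇒ x=−26/17=-1.5294; min R=1−1/(4·17/26)=0.6176>−1
Confirm numerically:
  x=-1.454: |R|=0.92831 <1
  x=-0.938: |R|=0.63728 <1
  x=-0.914: |R|=0.63222 <1
  x=-2.053: |R|=1.70284 >1
  x=-1.683: |R|=1.16901 >1
So |R|<1 on (-1.5294, 0).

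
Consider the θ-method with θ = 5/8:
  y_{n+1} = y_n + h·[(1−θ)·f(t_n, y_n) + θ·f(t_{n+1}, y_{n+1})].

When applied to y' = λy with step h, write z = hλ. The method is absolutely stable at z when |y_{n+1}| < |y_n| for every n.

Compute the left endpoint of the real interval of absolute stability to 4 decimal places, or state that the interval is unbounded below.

interval (−∞, 0).

On y'=λy, z=hλ:
  y_{n+1} = y_n + z·[3/8·y_n + 5/8·y_{n+1}] ⇒ (1 − 5/8z)y_{n+1} = (1 + 3/8z)y_n
  ⇒ R(z) = (1 + 3/8z)/(1 − 5/8z).

Need |R(x)|<1, x<0.
x=-0.9: |R|=0.4240
x=-2: |R|=0.1111
x=-10: |R|=0.3793
x=-100: |R|=0.5748
θ=5/8≥1/2 ⇒ |1+3/8x|<|1−5/8x| ∀x<0 ⇒ interval (−∞,0).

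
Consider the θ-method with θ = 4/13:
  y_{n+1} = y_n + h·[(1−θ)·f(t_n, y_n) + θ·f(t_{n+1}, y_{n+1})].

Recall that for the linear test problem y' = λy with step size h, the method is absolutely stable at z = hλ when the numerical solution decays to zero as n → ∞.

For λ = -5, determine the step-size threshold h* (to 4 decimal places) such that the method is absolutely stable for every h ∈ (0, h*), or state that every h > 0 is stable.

(-5.2000,0); λ=-5 ⇒ h* = (26/5)/5 = 1.0400.

Test eqn y'=λy, z=hλ:
  y_{n+1} = y_n + z·[9/13·y_n + 4/13·y_{n+1}] ⇒ (1 − 4/13z)y_{n+1} = (1 + 9/13z)y_n
  R(z) = (1 + 9/13z)/(1 − 4/13z).

Solve |R(x)|<1 on ℝ⁻.
x=-0.34: |R|=0.6922
R=−1: 1+9/13x = −1+4/13x ⇒ -5/13x=2 ⇒ x=2/(-5/13)=-5.2000
Confirm numerically:
  x=-5.047: |R|=0.97695 <1
  x=-3.802: |R|=0.75220 <1
  x=-3.118: |R|=0.59132 <1
  x=-2.832: |R|=0.51332 <1
  x=-5.645: |R|=1.06254 >1
  x=-5.458: |R|=1.03703 >1
Interval (-5.2000, 0).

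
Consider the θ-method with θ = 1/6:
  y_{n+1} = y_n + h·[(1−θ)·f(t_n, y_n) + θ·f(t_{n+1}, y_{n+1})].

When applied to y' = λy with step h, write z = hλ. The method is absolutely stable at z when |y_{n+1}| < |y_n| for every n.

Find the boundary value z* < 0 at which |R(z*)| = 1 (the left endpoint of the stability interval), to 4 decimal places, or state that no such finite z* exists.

z* = -3.0000.

With y'=λy (z=hλ):
  y_{n+1} = y_n + z·[5/6·y_n + 1/6·y_{n+1}] ⇒ (1 − 1/6z)y_{n+1} = (1 + 5/6z)y_n
  so R(z) = (1 + 5/6z)/(1 − 1/6z).

Need |R(x)|<1, x<0.
x=-0.68: |R|=0.3892
R=−1: 1+5/6x = −1+1/6x ⇒ -2/3x=2 ⇒ x=2/(-2/3)=-3.0000
Confirm numerically:
  x=-2.893: |R|=0.95187 <1
  x=-1.544: |R|=0.22800 <1
  x=-1.356: |R|=0.10604 <1
  x=-3.584: |R|=1.24374 >1
  x=-3.513: |R|=1.21570 >1
  x=-3.283: |R|=1.12194 >1
Interval (-3.0000, 0).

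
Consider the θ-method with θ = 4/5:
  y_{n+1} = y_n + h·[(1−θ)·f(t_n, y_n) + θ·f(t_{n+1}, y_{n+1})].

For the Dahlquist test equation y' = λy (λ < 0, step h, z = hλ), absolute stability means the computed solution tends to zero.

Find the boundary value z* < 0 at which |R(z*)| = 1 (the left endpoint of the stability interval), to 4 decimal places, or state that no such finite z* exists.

Set f=λy, z=hλ:
  y_{n+1} = y_n + z·[1/5·y_n + 4/5·y_{n+1}] ⇒ (1 − 4/5z)y_{n+1} = (1 + 1/5z)y_n
  so R(z) = (1 + 1/5z)/(1 − 4/5z).

Solve |R(x)|<1 on ℝ⁻.
x=-1.1: |R|=0.4149
x=-2: |R|=0.2308
x=-10: |R|=0.1111
x=-100: |R|=0.2346
θ=4/5≥1/2 ⇒ |1+1/5x|<|1−4/5x| ∀x<0 ⇒ stable on all of ℝ⁻.

interval (−∞, 0).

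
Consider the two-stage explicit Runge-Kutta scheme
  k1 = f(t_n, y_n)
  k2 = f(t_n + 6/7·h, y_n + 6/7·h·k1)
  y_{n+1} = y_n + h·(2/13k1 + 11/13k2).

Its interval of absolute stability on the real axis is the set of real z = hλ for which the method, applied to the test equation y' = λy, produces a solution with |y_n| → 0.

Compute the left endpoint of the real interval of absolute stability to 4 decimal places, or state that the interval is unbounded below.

With y'=λy (z=hλ):
  k1=λy_n ⇒ h·k1=z·y_n;  k2=λ(1+6/7z)y_n ⇒ h·k2=z(1+6/7z)y_n
  y_{n+1}/y_n = 1 + 2/13z + 11/13z(1+6/7z) = 1 + z + 66/91z²
  R(z) = 1 + z + 66/91z².

Need |R(x)|<1, x<0.
x=-0.47: |R|=0.6902
R=1: x+66/91x²=0 ⇒ x=−91/66=-1.3788; min R=1−1/(4·66/91)=0.6553>−1
Confirm numerically:
  x=-1.249: |R|=0.88243 <1
  x=-0.974: |R|=0.71405 <1
  x=-0.910: |R|=0.69060 <1
  x=-0.674: |R|=0.65547 <1
  x=-1.972: |R|=1.84844 >1
  x=-1.820: |R|=1.58240 >1
Stable set (-1.3788, 0).

z* = -1.3788.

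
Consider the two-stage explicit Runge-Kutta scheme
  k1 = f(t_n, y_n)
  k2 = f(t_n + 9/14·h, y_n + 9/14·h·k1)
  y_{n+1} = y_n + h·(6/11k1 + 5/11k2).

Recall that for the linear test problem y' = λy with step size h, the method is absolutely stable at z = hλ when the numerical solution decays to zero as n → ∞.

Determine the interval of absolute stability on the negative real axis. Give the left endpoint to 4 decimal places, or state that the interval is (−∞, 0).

z∈(-3.4222,0).

Test eqn y'=λy, z=hλ:
  k1=λy_n ⇒ h·k1=z·y_n;  k2=λ(1+9/14z)y_n ⇒ h·k2=z(1+9/14z)y_n
  y_{n+1}/y_n = 1 + 6/11z + 5/11z(1+9/14z) = 1 + z + 45/154z²
  so R(z) = 1 + z + 45/154z².

Find x<0 with |R(x)|<1.
x=-1.59: |R|=0.1487
R=1: x+45/154x²=0 ⇒ x=−154/45=-3.4222; min R=1−1/(4·45/154)=0.1444>−1
Confirm numerically:
  x=-2.368: |R|=0.27053 <1
  x=-1.657: |R|=0.14530 <1
  x=-1.646: |R|=0.14568 <1
  x=-3.615: |R|=1.20364 >1
  x=-3.513: |R|=1.09319 >1
Interval (-3.4222, 0).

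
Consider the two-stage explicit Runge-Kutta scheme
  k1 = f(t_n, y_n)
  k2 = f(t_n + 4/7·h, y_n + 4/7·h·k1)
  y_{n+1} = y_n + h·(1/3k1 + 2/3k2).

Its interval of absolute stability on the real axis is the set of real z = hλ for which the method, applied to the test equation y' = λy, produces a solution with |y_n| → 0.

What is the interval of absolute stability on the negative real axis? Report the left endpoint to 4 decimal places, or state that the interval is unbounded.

With y'=λy (z=hλ):
  k1=λy_n ⇒ h·k1=z·y_n;  k2=λ(1+4/7z)y_n ⇒ h·k2=z(1+4/7z)y_n
  y_{n+1}/y_n = 1 + 1/3z + 2/3z(1+4/7z) = 1 + z + 8/21z²
  ⇒ R(z) = 1 + z + 8/21z².

Find x<0 with |R(x)|<1.
x=-1.28: |R|=0.3442
R=1: x+8/21x²=0 ⇒ x=−21/8=-2.6250; min R=1−1/(4·8/21)=0.3438>−1
Confirm numerically:
  x=-2.410: |R|=0.80261 <1
  x=-1.925: |R|=0.48667 <1
  x=-1.357: |R|=0.34450 <1
  x=-3.120: |R|=1.58834 >1
  x=-2.782: |R|=1.16639 >1
  x=-2.680: |R|=1.05615 >1
Interval (-2.6250, 0).

(-2.6250, 0).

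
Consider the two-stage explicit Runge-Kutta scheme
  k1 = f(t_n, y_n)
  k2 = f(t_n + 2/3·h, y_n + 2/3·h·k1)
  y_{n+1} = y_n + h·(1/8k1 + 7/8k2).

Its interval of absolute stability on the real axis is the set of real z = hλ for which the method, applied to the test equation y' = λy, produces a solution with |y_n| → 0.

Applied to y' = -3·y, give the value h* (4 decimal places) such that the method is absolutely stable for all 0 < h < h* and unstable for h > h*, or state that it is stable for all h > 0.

(-1.7143,0); λ=-3 ⇒ h* = (12/7)/3 = 0.5714.

Test eqn y'=λy, z=hλ:
  k1=λy_n ⇒ h·k1=z·y_n;  k2=λ(1+2/3z)y_n ⇒ h·k2=z(1+2/3z)y_n
  y_{n+1}/y_n = 1 + 1/8z + 7/8z(1+2/3z) = 1 + z + 7/12z²
  so R(z) = 1 + z + 7/12z².

Need |R(x)|<1, x<0.
x=-1.06: |R|=0.5954
R=1: x+7/12x²=0 ⇒ x=−12/7=-1.7143; min R=1−1/(4·7/12)=0.5714>−1
Confirm numerically:
  x=-1.636: |R|=0.92529 <1
  x=-1.604: |R|=0.89681 <1
  x=-1.102: |R|=0.60640 <1
  x=-0.790: |R|=0.57406 <1
  x=-2.287: |R|=1.76405 >1
  x=-1.989: |R|=1.31874 >1
  x=-1.950: |R|=1.26812 >1
Interval (-1.7143, 0).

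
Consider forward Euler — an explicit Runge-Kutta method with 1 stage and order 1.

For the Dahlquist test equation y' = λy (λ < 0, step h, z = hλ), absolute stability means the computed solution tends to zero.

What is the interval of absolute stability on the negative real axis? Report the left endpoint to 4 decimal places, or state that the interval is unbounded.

With y'=λy (z=hλ):
  order 1, 1-stage ⇒ R(z)=1+z
  (e.g. R(-1.2)=-0.20000, |R|=0.20000)

Solve |R(x)|<1 on ℝ⁻.
x=-1.2: |R|=0.2000
|R(-1.9)|=0.9000 |R(-1.25)|=0.2500 |R(-1.2)|=0.2000
Bisect:
  x_lo=-2.7416 |R|=1.7416  x_hi=-0.3277 |R|=0.6723
  mid=-1.53467 |R|=0.53467 →hi
  mid=-2.13815 |R|=1.13815 →lo
  mid=-1.83641 |R|=0.83641 →hi
  mid=-1.98728 |R|=0.98728 →hi
  mid=-2.06272 |R|=1.06272 →lo
  mid=-2.02500 |R|=1.02500 →lo
  mid=-2.00614 |R|=1.00614 →lo
  mid=-1.99671 |R|=0.99671 →hi
  mid=-2.00143 |R|=1.00143 →lo
  ...
  [-2.00010,-1.99996] ⇒ x*=-2.0000
Stable set (-2.0000, 0).

z∈(-2.0000,0).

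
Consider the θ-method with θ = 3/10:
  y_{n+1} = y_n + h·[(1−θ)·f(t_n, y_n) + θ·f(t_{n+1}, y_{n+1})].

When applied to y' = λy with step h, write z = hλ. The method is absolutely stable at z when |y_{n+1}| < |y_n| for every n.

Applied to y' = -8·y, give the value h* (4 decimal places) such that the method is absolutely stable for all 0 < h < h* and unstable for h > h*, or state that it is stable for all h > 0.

(-5.0000,0); λ=-8 ⇒ h* = (5)/8 = 0.6250.

With y'=λy (z=hλ):
  y_{n+1} = y_n + z·[7/10·y_n + 3/10·y_{n+1}] ⇒ (1 − 3/10z)y_{n+1} = (1 + 7/10z)y_n
  ⇒ R(z) = (1 + 7/10z)/(1 − 3/10z).

Boundary: |R(x)|=1, x<0.
x=-0.96: |R|=0.2547
R=−1: 1+7/10x = −1+3/10x ⇒ -2/5x=2 ⇒ x=2/(-2/5)=-5.0000
Confirm numerically:
  x=-3.542: |R|=0.71725 <1
  x=-3.212: |R|=0.63577 <1
  x=-3.133: |R|=0.61503 <1
  x=-2.688: |R|=0.48804 <1
  x=-5.321: |R|=1.04945 >1
  x=-5.258: |R|=1.04004 >1
  x=-5.237: |R|=1.03687 >1
Interval (-5.0000, 0).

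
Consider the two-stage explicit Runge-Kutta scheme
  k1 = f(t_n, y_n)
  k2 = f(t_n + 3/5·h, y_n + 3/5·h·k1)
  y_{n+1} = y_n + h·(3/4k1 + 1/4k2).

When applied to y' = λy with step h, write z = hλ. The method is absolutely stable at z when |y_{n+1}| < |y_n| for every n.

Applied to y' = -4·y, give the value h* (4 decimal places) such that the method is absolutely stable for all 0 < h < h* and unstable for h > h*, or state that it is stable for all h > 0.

(-6.6667,0); λ=-4 ⇒ h* = (20/3)/4 = 1.6667.

Set f=λy, z=hλ:
  k1=λy_n ⇒ h·k1=z·y_n;  k2=λ(1+3/5z)y_n ⇒ h·k2=z(1+3/5z)y_n
  y_{n+1}/y_n = 1 + 3/4z + 1/4z(1+3/5z) = 1 + z + 3/20z²
  ⇒ R(z) = 1 + z + 3/20z².

Solve |R(x)|<1 on ℝ⁻.
x=-0.4: |R|=0.6240
R=1: x+3/20x²=0 ⇒ x=−20/3=-6.6667; min R=1−1/(4·3/20)=-0.6667>−1
Confirm numerically:
  x=-5.965: |R|=0.37218 <1
  x=-3.702: |R|=0.64628 <1
  x=-3.097: |R|=0.65829 <1
  x=-2.739: |R|=0.61368 <1
  x=-6.941: |R|=1.28562 >1
  x=-6.902: |R|=1.24364 >1
  x=-6.692: |R|=1.02543 >1
Stable set (-6.6667, 0).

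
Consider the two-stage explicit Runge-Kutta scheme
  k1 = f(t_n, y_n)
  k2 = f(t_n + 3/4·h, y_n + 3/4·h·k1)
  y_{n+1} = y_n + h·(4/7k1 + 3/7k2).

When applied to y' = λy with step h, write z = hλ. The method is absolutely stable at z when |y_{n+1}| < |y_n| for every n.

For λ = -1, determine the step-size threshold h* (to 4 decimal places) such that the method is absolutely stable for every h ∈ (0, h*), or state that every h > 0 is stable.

(-3.1111,0); λ=-1 ⇒ h* = (28/9)/1 = 3.1111.

With y'=λy (z=hλ):
  k1=λy_n ⇒ h·k1=z·y_n;  k2=λ(1+3/4z)y_n ⇒ h·k2=z(1+3/4z)y_n
  y_{n+1}/y_n = 1 + 4/7z + 3/7z(1+3/4z) = 1 + z + 9/28z²
  Hence R(z) = 1 + z + 9/28z².

Boundary: |R(x)|=1, x<0.
x=-0.62: |R|=0.5036
R=1: x+9/28x²=0 ⇒ x=−28/9=-3.1111; min R=1−1/(4·9/28)=0.2222>−1
Confirm numerically:
  x=-3.050: |R|=0.94009 <1
  x=-2.116: |R|=0.32318 <1
  x=-1.480: |R|=0.22406 <1
  x=-1.457: |R|=0.22534 <1
  x=-3.625: |R|=1.59877 >1
  x=-3.266: |R|=1.16260 >1
Stable set (-3.1111, 0).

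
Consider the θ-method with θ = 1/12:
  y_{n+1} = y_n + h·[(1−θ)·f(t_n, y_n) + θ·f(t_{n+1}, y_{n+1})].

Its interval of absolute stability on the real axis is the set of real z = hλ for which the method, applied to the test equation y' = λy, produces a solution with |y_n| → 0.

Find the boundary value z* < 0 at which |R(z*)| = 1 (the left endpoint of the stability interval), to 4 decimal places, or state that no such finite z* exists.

left endpoint -2.4000.

On y'=λy, z=hλ:
  y_{n+1} = y_n + z·[11/12·y_n + 1/12·y_{n+1}] ⇒ (1 − 1/12z)y_{n+1} = (1 + 11/12z)y_n
  ⇒ R(z) = (1 + 11/12z)/(1 − 1/12z).

Find x<0 with |R(x)|<1.
x=-1.41: |R|=0.2617
R=−1: 1+11/12x = −1+1/12x ⇒ -5/6x=2 ⇒ x=2/(-5/6)=-2.4000
Confirm numerically:
  x=-2.199: |R|=0.85844 <1
  x=-1.686: |R|=0.47830 <1
  x=-1.439: |R|=0.28492 <1
  x=-1.431: |R|=0.27853 <1
  x=-2.658: |R|=1.17601 >1
  x=-2.611: |R|=1.14441 >1
  x=-2.568: |R|=1.11532 >1
Interval (-2.4000, 0).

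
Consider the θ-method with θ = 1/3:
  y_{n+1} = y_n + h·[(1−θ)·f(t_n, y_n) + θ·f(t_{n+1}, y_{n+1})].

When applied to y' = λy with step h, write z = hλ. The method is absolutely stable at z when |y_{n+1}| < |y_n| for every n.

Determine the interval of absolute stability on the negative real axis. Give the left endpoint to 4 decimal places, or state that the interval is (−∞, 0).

(-6.0000, 0).

Test eqn y'=λy, z=hλ:
  y_{n+1} = y_n + z·[2/3·y_n + 1/3·y_{n+1}] ⇒ (1 − 1/3z)y_{n+1} = (1 + 2/3z)y_n
  Hence R(z) = (1 + 2/3z)/(1 − 1/3z).

Boundary: |R(x)|=1, x<0.
x=-0.36: |R|=0.6786
R=−1: 1+2/3x = −1+1/3x ⇒ -1/3x=2 ⇒ x=2/(-1/3)=-6.0000
Confirm numerically:
  x=-5.719: |R|=0.96777 <1
  x=-4.450: |R|=0.79195 <1
  x=-3.236: |R|=0.55677 <1
  x=-6.376: |R|=1.04010 >1
  x=-6.308: |R|=1.03309 >1
Interval (-6.0000, 0).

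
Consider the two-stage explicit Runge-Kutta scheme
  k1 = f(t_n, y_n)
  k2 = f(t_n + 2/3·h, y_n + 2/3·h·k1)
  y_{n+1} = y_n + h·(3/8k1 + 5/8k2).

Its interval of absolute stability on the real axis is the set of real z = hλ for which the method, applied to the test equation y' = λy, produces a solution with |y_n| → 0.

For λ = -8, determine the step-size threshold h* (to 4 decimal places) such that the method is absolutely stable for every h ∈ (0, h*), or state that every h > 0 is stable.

(-2.4000,0); λ=-8 ⇒ h* = (12/5)/8 = 0.3000.

With y'=λy (z=hλ):
  k1=λy_n ⇒ h·k1=z·y_n;  k2=λ(1+2/3z)y_n ⇒ h·k2=z(1+2/3z)y_n
  y_{n+1}/y_n = 1 + 3/8z + 5/8z(1+2/3z) = 1 + z + 5/12z²
  Hence R(z) = 1 + z + 5/12z².

Solve |R(x)|<1 on ℝ⁻.
x=-1.39: |R|=0.4150
R=1: x+5/12x²=0 ⇒ x=−12/5=-2.4000; min R=1−1/(4·5/12)=0.4000>−1
Confirm numerically:
  x=-1.979: |R|=0.65285 <1
  x=-1.496: |R|=0.43651 <1
  x=-1.412: |R|=0.41873 <1
  x=-1.399: |R|=0.41650 <1
  x=-2.945: |R|=1.66876 >1
  x=-2.826: |R|=1.50162 >1
  x=-2.442: |R|=1.04274 >1
So |R|<1 on (-2.4000, 0).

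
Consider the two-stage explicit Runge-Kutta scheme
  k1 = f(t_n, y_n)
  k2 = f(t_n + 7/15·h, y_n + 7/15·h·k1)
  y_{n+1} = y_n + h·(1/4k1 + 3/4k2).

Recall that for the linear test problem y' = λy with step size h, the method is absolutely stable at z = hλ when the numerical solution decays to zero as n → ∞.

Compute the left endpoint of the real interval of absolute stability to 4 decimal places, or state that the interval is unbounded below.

left endpoint -2.8571.

With y'=λy (z=hλ):
  k1=λy_n ⇒ h·k1=z·y_n;  k2=λ(1+7/15z)y_n ⇒ h·k2=z(1+7/15z)y_n
  y_{n+1}/y_n = 1 + 1/4z + 3/4z(1+7/15z) = 1 + z + 7/20z²
  so R(z) = 1 + z + 7/20z².

Find x<0 with |R(x)|<1.
x=-1.11: |R|=0.3212
R=1: x+7/20x²=0 ⇒ x=−20/7=-2.8571; min R=1−1/(4·7/20)=0.2857>−1
Confirm numerically:
  x=-1.729: |R|=0.31730 <1
  x=-1.520: |R|=0.28864 <1
  x=-1.301: |R|=0.29141 <1
  x=-3.227: |R|=1.41774 >1
  x=-3.178: |R|=1.35689 >1
So |R|<1 on (-2.8571, 0).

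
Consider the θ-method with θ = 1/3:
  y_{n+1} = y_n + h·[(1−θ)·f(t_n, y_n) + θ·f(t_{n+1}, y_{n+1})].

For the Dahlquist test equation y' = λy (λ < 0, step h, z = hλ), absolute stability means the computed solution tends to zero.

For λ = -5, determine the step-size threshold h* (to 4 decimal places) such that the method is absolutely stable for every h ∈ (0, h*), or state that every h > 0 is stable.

(-6.0000,0); λ=-5 ⇒ h* = (6)/5 = 1.2000.

Test eqn y'=λy, z=hλ:
  y_{n+1} = y_n + z·[2/3·y_n + 1/3·y_{n+1}] ⇒ (1 − 1/3z)y_{n+1} = (1 + 2/3z)y_n
  ⇒ R(z) = (1 + 2/3z)/(1 − 1/3z).

Solve |R(x)|<1 on ℝ⁻.
x=-0.62: |R|=0.4862
R=−1: 1+2/3x = −1+1/3x ⇒ -1/3x=2 ⇒ x=2/(-1/3)=-6.0000
Confirm numerically:
  x=-5.158: |R|=0.89679 <1
  x=-4.313: |R|=0.76931 <1
  x=-4.016: |R|=0.71722 <1
  x=-2.650: |R|=0.40708 <1
  x=-6.416: |R|=1.04418 >1
  x=-6.347: |R|=1.03712 >1
  x=-6.113: |R|=1.01240 >1
So |R|<1 on (-6.0000, 0).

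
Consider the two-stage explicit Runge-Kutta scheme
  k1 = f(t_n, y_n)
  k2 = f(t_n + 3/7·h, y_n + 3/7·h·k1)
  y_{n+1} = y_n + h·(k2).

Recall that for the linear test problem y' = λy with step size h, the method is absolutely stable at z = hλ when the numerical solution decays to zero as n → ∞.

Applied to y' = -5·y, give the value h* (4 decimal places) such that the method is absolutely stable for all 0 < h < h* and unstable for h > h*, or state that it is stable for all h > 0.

(-2.3333,0); λ=-5 ⇒ h* = (7/3)/5 = 0.4667.

Test eqn y'=λy, z=hλ:
  k1=λy_n ⇒ h·k1=z·y_n;  k2=λ(1+3/7z)y_n ⇒ h·k2=z(1+3/7z)y_n
  y_{n+1}/y_n = 1 + z(1+3/7z) = 1 + z + 3/7z²
  Hence R(z) = 1 + z + 3/7z².

Solve |R(x)|<1 on ℝ⁻.
x=-1.55: |R|=0.4796
R=1: x+3/7x²=0 ⇒ x=−7/3=-2.3333; min R=1−1/(4·3/7)=0.4167>−1
Confirm numerically:
  x=-1.983: |R|=0.70227 <1
  x=-1.604: |R|=0.49864 <1
  x=-1.468: |R|=0.45558 <1
  x=-2.762: |R|=1.50742 >1
  x=-2.620: |R|=1.32189 >1
  x=-2.594: |R|=1.28979 >1
Interval (-2.3333, 0).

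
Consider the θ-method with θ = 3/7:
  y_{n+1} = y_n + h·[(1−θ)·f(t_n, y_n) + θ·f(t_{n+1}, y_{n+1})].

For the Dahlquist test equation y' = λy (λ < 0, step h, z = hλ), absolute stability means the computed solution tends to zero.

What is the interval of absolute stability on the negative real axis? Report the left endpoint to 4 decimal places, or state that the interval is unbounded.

(-14.0000, 0).

On y'=λy, z=hλ:
  y_{n+1} = y_n + z·[4/7·y_n + 3/7·y_{n+1}] ⇒ (1 − 3/7z)y_{n+1} = (1 + 4/7z)y_n
  Hence R(z) = (1 + 4/7z)/(1 − 3/7z).

Find x<0 with |R(x)|<1.
x=-0.32: |R|=0.7186
R=−1: 1+4/7x = −1+3/7x ⇒ -1/7x=2 ⇒ x=2/(-1/7)=-14.0000
Confirm numerically:
  x=-13.449: |R|=0.98836 <1
  x=-10.349: |R|=0.90404 <1
  x=-10.096: |R|=0.89530 <1
  x=-7.284: |R|=0.76723 <1
  x=-14.502: |R|=1.00994 >1
  x=-14.394: |R|=1.00785 >1
  x=-14.061: |R|=1.00124 >1
Stable set (-14.0000, 0).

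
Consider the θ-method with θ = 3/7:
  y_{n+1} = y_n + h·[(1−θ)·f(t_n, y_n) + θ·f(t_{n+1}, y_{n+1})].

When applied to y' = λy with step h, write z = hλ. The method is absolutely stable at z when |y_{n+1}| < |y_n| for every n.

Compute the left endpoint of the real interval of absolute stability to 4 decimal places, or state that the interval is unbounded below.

left endpoint -14.0000.

Test eqn y'=λy, z=hλ:
  y_{n+1} = y_n + z·[4/7·y_n + 3/7·y_{n+1}] ⇒ (1 − 3/7z)y_{n+1} = (1 + 4/7z)y_n
  R(z) = (1 + 4/7z)/(1 − 3/7z).

Need |R(x)|<1, x<0.
x=-0.54: |R|=0.5615
R=−1: 1+4/7x = −1+3/7x ⇒ -1/7x=2 ⇒ x=2/(-1/7)=-14.0000
Confirm numerically:
  x=-11.069: |R|=0.92710 <1
  x=-8.945: |R|=0.85060 <1
  x=-6.206: |R|=0.69576 <1
  x=-5.670: |R|=0.65306 <1
  x=-14.454: |R|=1.00901 >1
  x=-14.118: |R|=1.00239 >1
So |R|<1 on (-14.0000, 0).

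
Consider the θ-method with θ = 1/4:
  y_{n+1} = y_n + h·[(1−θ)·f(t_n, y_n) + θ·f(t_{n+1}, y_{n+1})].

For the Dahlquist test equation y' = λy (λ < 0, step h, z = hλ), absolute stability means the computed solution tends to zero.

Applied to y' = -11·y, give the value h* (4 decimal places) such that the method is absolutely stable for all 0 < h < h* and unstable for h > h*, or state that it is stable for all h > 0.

On y'=λy, z=hλ:
  y_{n+1} = y_n + z·[3/4·y_n + 1/4·y_{n+1}] ⇒ (1 − 1/4z)y_{n+1} = (1 + 3/4z)y_n
  so R(z) = (1 + 3/4z)/(1 − 1/4z).

Solve |R(x)|<1 on ℝ⁻.
x=-1.77: |R|=0.2270
R=−1: 1+3/4x = −1+1/4x ⇒ -1/2x=2 ⇒ x=2/(-1/2)=-4.0000
Confirm numerically:
  x=-3.633: |R|=0.90384 <1
  x=-3.241: |R|=0.79036 <1
  x=-2.936: |R|=0.69319 <1
  x=-2.016: |R|=0.34043 <1
  x=-4.445: |R|=1.10539 >1
  x=-4.198: |R|=1.04830 >1
So |R|<1 on (-4.0000, 0).

(-4.0000,0); λ=-11 ⇒ h* = (4)/11 = 0.3636.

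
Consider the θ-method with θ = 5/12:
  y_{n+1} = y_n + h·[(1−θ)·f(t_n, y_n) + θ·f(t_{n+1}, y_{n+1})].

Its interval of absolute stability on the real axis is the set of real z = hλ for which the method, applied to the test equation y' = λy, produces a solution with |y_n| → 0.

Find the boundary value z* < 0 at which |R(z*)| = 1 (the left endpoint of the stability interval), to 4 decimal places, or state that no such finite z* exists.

left endpoint -12.0000.

On y'=λy, z=hλ:
  y_{n+1} = y_n + z·[7/12·y_n + 5/12·y_{n+1}] ⇒ (1 − 5/12z)y_{n+1} = (1 + 7/12z)y_n
  ⇒ R(z) = (1 + 7/12z)/(1 − 5/12z).

Need |R(x)|<1, x<0.
x=-1.72: |R|=0.0019
R=−1: 1+7/12x = −1+5/12x ⇒ -1/6x=2 ⇒ x=2/(-1/6)=-12.0000
Confirm numerically:
  x=-9.104: |R|=0.89930 <1
  x=-8.734: |R|=0.88267 <1
  x=-8.717: |R|=0.88187 <1
  x=-6.367: |R|=0.74299 <1
  x=-12.190: |R|=1.00521 >1
  x=-12.105: |R|=1.00290 >1
Stable set (-12.0000, 0).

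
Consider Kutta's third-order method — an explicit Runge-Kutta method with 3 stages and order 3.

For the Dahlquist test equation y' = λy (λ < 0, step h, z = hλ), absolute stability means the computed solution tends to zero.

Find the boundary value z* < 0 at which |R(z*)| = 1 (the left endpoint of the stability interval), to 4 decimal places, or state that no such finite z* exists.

Set f=λy, z=hλ:
  order 3, 3-stage ⇒ R(z)=1+z+z^2/2+z^3/6
  (e.g. R(-0.65)=0.51548, |R|=0.51548)

Boundary: |R(x)|=1, x<0.
x=-0.65: |R|=0.5155
|R(-1.67)|=0.0518 |R(-1.38)|=0.1342 |R(-1.19)|=0.2372
Bisect:
  x_lo=-3.0685 |R|=2.1760  x_hi=-0.2933 |R|=0.7455
  mid=-1.68092 |R|=0.05975 →hi
  mid=-2.37471 |R|=0.78702 →hi
  mid=-2.72161 |R|=1.37793 →lo
  mid=-2.54816 |R|=1.05919 →lo
  mid=-2.46144 |R|=0.91761 →hi
  mid=-2.50480 |R|=0.98698 →hi
  mid=-2.52648 |R|=1.02273 →lo
  mid=-2.51564 |R|=1.00477 →lo
  mid=-2.51022 |R|=0.99585 →hi
  mid=-2.51293 |R|=1.00031 →lo
  ...
  [-2.51276,-2.51259] ⇒ x*=-2.5127
Interval (-2.5127, 0).

left endpoint -2.5127.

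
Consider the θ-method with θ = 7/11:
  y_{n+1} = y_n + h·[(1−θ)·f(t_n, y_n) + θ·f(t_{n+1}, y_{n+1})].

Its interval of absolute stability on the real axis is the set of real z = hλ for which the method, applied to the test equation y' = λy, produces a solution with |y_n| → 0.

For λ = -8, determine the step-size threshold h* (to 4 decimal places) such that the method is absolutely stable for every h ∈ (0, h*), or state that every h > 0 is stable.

interval (−∞, 0). Any h>0 works for λ=-8.

With y'=λy (z=hλ):
  y_{n+1} = y_n + z·[4/11·y_n + 7/11·y_{n+1}] ⇒ (1 − 7/11z)y_{n+1} = (1 + 4/11z)y_n
  R(z) = (1 + 4/11z)/(1 − 7/11z).

Find x<0 with |R(x)|<1.
x=-0.91: |R|=0.4237
x=-2: |R|=0.1200
x=-10: |R|=0.3580
x=-100: |R|=0.5471
θ=7/11≥1/2 ⇒ |1+4/11x|<|1−7/11x| ∀x<0 ⇒ interval (−∞,0).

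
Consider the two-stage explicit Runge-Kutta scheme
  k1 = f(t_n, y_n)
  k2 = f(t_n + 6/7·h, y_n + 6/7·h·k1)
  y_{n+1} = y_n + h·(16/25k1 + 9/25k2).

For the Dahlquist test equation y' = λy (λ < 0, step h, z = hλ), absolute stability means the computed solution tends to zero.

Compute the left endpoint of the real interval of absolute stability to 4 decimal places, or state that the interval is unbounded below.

Set f=λy, z=hλ:
  k1=λy_n ⇒ h·k1=z·y_n;  k2=λ(1+6/7z)y_n ⇒ h·k2=z(1+6/7z)y_n
  y_{n+1}/y_n = 1 + 16/25z + 9/25z(1+6/7z) = 1 + z + 54/175z²
  so R(z) = 1 + z + 54/175z².

Solve |R(x)|<1 on ℝ⁻.
x=-0.42: |R|=0.6344
R=1: x+54/175x²=0 ⇒ x=−175/54=-3.2407; min R=1−1/(4·54/175)=0.1898>−1
Confirm numerically:
  x=-3.198: |R|=0.95782 <1
  x=-2.398: |R|=0.37641 <1
  x=-1.708: |R|=0.19218 <1
  x=-3.819: |R|=1.68144 >1
  x=-3.399: |R|=1.16599 >1
  x=-3.383: |R|=1.14850 >1
So |R|<1 on (-3.2407, 0).

z* = -3.2407.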